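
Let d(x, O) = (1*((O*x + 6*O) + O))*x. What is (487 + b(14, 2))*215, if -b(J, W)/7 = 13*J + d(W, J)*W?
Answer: -927725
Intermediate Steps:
d(x, O) = x*(7*O + O*x) (d(x, O) = (1*((6*O + O*x) + O))*x = (1*(7*O + O*x))*x = (7*O + O*x)*x = x*(7*O + O*x))
b(J, W) = -91*J - 7*J*W²*(7 + W) (b(J, W) = -7*(13*J + (J*W*(7 + W))*W) = -7*(13*J + J*W²*(7 + W)) = -91*J - 7*J*W²*(7 + W))
(487 + b(14, 2))*215 = (487 + 7*14*(-13 - 1*2²*(7 + 2)))*215 = (487 + 7*14*(-13 - 1*4*9))*215 = (487 + 7*14*(-13 - 36))*215 = (487 + 7*14*(-49))*215 = (487 - 4802)*215 = -4315*215 = -927725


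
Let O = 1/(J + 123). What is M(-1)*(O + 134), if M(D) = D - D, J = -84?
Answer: 0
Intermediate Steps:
O = 1/39 (O = 1/(-84 + 123) = 1/39 ≈ 0.025641)
M(D) = 0
M(-1)*(O + 134) = 0*(1/39 + 134) = 0*(5227/39) = 0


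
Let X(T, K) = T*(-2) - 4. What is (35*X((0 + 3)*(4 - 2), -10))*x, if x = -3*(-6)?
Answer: -10080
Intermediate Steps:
X(T, K) = -4 - 2*T (X(T, K) = -2*T - 4 = -4 - 2*T)
x = 18
(35*X((0 + 3)*(4 - 2), -10))*x = (35*(-4 - 2*(0 + 3)*(4 - 2)))*18 = (35*(-4 - 6*2))*18 = (35*(-4 - 2*6))*18 = (35*(-4 - 12))*18 = (35*(-16))*18 = -560*18 = -10080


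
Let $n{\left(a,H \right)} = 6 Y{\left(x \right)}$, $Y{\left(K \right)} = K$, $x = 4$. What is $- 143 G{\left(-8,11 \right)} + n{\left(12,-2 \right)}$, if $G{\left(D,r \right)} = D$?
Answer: $1168$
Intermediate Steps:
$n{\left(a,H \right)} = 24$ ($n{\left(a,H \right)} = 6 \cdot 4 = 24$)
$- 143 G{\left(-8,11 \right)} + n{\left(12,-2 \right)} = \left(-143\right) \left(-8\right) + 24 = 1144 + 24 = 1168$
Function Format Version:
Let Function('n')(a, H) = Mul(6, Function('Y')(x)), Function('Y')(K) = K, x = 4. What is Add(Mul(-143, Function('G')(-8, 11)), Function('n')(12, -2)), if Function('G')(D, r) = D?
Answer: 1168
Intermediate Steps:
Function('n')(a, H) = 24 (Function('n')(a, H) = Mul(6, 4) = 24)
Add(Mul(-143, Function('G')(-8, 11)), Function('n')(12, -2)) = Add(Mul(-143, -8), 24) = Add(1144, 24) = 1168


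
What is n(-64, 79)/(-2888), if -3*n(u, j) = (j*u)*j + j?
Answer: -133115/2888 ≈ -46.092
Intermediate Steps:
n(u, j) = -j/3 - u*j**2/3 (n(u, j) = -((j*u)*j + j)/3 = -(u*j**2 + j)/3 = -(j + u*j**2)/3 = -j/3 - u*j**2/3)
n(-64, 79)/(-2888) = -1/3*79*(1 + 79*(-64))/(-2888) = -1/3*79*(1 - 5056)*(-1/2888) = -1/3*79*(-5055)*(-1/2888) = 133115*(-1/2888) = -133115/2888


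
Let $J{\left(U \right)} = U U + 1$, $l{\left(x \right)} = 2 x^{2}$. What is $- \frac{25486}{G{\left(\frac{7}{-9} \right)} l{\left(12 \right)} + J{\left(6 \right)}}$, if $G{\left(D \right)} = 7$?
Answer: $- \frac{25486}{2053} \approx -12.414$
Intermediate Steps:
$J{\left(U \right)} = 1 + U^{2}$ ($J{\left(U \right)} = U^{2} + 1 = 1 + U^{2}$)
$- \frac{25486}{G{\left(\frac{7}{-9} \right)} l{\left(12 \right)} + J{\left(6 \right)}} = - \frac{25486}{7 \cdot 2 \cdot 12^{2} + \left(1 + 6^{2}\right)} = - \frac{25486}{7 \cdot 2 \cdot 144 + \left(1 + 36\right)} = - \frac{25486}{7 \cdot 288 + 37} = - \frac{25486}{2016 + 37} = - \frac{25486}{2053}$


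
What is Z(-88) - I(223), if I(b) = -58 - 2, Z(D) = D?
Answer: -28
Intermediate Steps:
I(b) = -60
Z(-88) - I(223) = -88 - 1*(-60) = -88 + 60 = -28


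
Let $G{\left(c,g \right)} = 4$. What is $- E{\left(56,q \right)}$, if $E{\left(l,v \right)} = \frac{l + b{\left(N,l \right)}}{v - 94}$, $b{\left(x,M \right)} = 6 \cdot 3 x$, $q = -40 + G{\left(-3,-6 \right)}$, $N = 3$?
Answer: $\frac{11}{13} \approx 0.84615$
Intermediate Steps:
$q = -36$ ($q = -40 + 4 = -36$)
$b{\left(x,M \right)} = 18 x$
$E{\left(l,v \right)} = \frac{54 + l}{-94 + v}$ ($E{\left(l,v \right)} = \frac{l + 18 \cdot 3}{v - 94} = \frac{l + 54}{-94 + v} = \frac{54 + l}{-94 + v}$)
$- E{\left(56,q \right)} = - \frac{54 + 56}{-94 - 36} = - \frac{110}{-130} = - \frac{\left(-1\right) 110}{130} = \left(-1\right) \left(- \frac{11}{13}\right) = \frac{11}{13}$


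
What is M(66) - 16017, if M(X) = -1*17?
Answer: -16034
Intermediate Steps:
M(X) = -17
M(66) - 16017 = -17 - 16017 = -16034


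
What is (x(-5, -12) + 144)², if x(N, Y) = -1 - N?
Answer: 21904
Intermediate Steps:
(x(-5, -12) + 144)² = ((-1 - 1*(-5)) + 144)² = ((-1 + 5) + 144)² = (4 + 144)² = 148² = 21904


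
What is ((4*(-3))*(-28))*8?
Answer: 2688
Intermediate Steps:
((4*(-3))*(-28))*8 = -12*(-28)*8 = 336*8 = 2688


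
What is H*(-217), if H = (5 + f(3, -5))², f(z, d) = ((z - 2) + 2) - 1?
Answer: -10633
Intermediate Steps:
f(z, d) = -1 + z (f(z, d) = ((-2 + z) + 2) - 1 = z - 1 = -1 + z)
H = 49 (H = (5 + (-1 + 3))² = (5 + 2)² = 7² = 49)
H*(-217) = 49*(-217) = -10633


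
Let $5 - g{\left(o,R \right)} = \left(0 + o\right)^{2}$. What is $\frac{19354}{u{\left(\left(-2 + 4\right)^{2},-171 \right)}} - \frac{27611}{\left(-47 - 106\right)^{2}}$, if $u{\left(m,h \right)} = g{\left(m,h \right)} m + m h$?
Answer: $- \frac{236579297}{8520876} \approx -27.765$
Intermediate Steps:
$g{\left(o,R \right)} = 5 - o^{2}$ ($g{\left(o,R \right)} = 5 - \left(0 + o\right)^{2} = 5 - o^{2}$)
$u{\left(m,h \right)} = h m + m \left(5 - m^{2}\right)$ ($u{\left(m,h \right)} = \left(5 - m^{2}\right) m + m h = m \left(5 - m^{2}\right) + h m = h m + m \left(5 - m^{2}\right)$)
$\frac{19354}{u{\left(\left(-2 + 4\right)^{2},-171 \right)}} - \frac{27611}{\left(-47 - 106\right)^{2}} = \frac{19354}{\left(-2 + 4\right)^{2} \left(5 - 171 - \left(\left(-2 + 4\right)^{2}\right)^{2}\right)} - \frac{27611}{\left(-47 - 106\right)^{2}} = \frac{19354}{2^{2} \left(5 - 171 - \left(2^{2}\right)^{2}\right)} - \frac{27611}{\left(-153\right)^{2}} = \frac{19354}{4 \left(5 - 171 - 4^{2}\right)} - \frac{27611}{23409} = \frac{19354}{4 \left(5 - 171 - 16\right)} - \frac{27611}{23409} = \frac{19354}{4 \left(-182\right)} - \frac{27611}{23409} = \frac{19354}{-728} - \frac{27611}{23409} = 19354 \left(- \frac{1}{728}\right) - \frac{27611}{23409} = - \frac{9677}{364} - \frac{27611}{23409} = - \frac{236579297}{8520876}$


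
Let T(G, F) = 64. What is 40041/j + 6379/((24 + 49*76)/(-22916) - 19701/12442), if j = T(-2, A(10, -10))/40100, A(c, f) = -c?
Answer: 49978506202172623/1992402928 ≈ 2.5085e+7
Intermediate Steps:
j = 16/10025 (j = 64/40100 = 64*(1/40100) = 16/10025 ≈ 0.0015960)
40041/j + 6379/((24 + 49*76)/(-22916) - 19701/12442) = 40041/(16/10025) + 6379/((24 + 49*76)/(-22916) - 19701/12442) = 40041*(10025/16) + 6379/((24 + 3724)*(-1/22916) - 19701*1/12442) = 401411025/16 + 6379/(3748*(-1/22916) - 19701/12442) = 401411025/16 + 6379/(-937/5729 - 19701/12442) = 401411025/16 + 6379/(-124525183/71280218) = 401411025/16 + 6379*(-71280218/124525183) = 401411025/16 - 454696510622/124525183 = 49978506202172623/1992402928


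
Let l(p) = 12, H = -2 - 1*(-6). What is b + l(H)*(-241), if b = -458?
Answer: -3350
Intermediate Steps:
H = 4 (H = -2 + 6 = 4)
b + l(H)*(-241) = -458 + 12*(-241) = -458 - 2892 = -3350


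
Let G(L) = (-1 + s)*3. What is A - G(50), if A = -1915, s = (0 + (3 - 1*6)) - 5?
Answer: -1888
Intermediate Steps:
s = -8 (s = (0 + (3 - 6)) - 5 = (0 - 3) - 5 = -3 - 5 = -8)
G(L) = -27 (G(L) = (-1 - 8)*3 = -9*3 = -27)
A - G(50) = -1915 - 1*(-27) = -1915 + 27 = -1888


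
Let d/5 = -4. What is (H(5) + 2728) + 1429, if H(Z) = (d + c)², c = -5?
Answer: 4782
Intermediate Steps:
d = -20 (d = 5*(-4) = -20)
H(Z) = 625 (H(Z) = (-20 - 5)² = (-25)² = 625)
(H(5) + 2728) + 1429 = (625 + 2728) + 1429 = 3353 + 1429 = 4782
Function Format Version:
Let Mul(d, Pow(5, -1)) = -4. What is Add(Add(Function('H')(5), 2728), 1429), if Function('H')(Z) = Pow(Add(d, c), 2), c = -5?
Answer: 4782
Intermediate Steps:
d = -20 (d = Mul(5, -4) = -20)
Function('H')(Z) = 625 (Function('H')(Z) = Pow(Add(-20, -5), 2) = Pow(-25, 2) = 625)
Add(Add(Function('H')(5), 2728), 1429) = Add(Add(625, 2728), 1429) = Add(3353, 1429) = 4782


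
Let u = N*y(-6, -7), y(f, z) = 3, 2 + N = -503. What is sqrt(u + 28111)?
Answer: 2*sqrt(6649) ≈ 163.08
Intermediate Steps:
N = -505 (N = -2 - 503 = -505)
u = -1515 (u = -505*3 = -1515)
sqrt(u + 28111) = sqrt(-1515 + 28111) = sqrt(26596) = 2*sqrt(6649)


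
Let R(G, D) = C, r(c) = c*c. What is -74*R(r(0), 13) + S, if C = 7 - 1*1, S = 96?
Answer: -348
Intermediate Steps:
r(c) = c**2
C = 6 (C = 7 - 1 = 6)
R(G, D) = 6
-74*R(r(0), 13) + S = -74*6 + 96 = -444 + 96 = -348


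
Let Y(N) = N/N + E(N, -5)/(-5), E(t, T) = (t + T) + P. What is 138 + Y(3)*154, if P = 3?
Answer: 1306/5 ≈ 261.20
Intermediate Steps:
E(t, T) = 3 + T + t (E(t, T) = (t + T) + 3 = (T + t) + 3 = 3 + T + t)
Y(N) = 7/5 - N/5 (Y(N) = N/N + (3 - 5 + N)/(-5) = 1 + (-2 + N)*(-⅕) = 1 + (⅖ - N/5) = 7/5 - N/5)
138 + Y(3)*154 = 138 + (7/5 - ⅕*3)*154 = 138 + (7/5 - ⅗)*154 = 138 + (⅘)*154 = 138 + 616/5 = 1306/5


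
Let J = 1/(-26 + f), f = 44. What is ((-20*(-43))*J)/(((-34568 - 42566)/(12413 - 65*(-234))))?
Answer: -5938945/347103 ≈ -17.110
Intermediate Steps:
J = 1/18 (J = 1/(-26 + 44) = 1/18 ≈ 0.055556)
((-20*(-43))*J)/(((-34568 - 42566)/(12413 - 65*(-234)))) = (-20*(-43)*(1/18))/(((-34568 - 42566)/(12413 - 65*(-234)))) = (860*(1/18))/((-77134/(12413 + 15210))) = 430/(9*((-77134/27623))) = 430/(9*((-77134*1/27623))) = 430/(9*(-77134/27623)) = (430/9)*(-27623/77134) = -5938945/347103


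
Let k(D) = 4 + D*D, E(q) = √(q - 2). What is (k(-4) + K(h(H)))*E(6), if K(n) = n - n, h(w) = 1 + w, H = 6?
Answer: 40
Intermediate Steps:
E(q) = √(-2 + q)
k(D) = 4 + D²
K(n) = 0
(k(-4) + K(h(H)))*E(6) = ((4 + (-4)²) + 0)*√(-2 + 6) = ((4 + 16) + 0)*√4 = (20 + 0)*2 = 20*2 = 40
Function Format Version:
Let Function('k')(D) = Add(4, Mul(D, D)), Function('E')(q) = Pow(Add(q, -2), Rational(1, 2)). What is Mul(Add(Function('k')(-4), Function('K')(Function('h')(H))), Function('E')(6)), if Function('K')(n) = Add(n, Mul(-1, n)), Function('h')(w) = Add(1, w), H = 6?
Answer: 40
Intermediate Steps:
Function('E')(q) = Pow(Add(-2, q), Rational(1, 2))
Function('k')(D) = Add(4, Pow(D, 2))
Function('K')(n) = 0
Mul(Add(Function('k')(-4), Function('K')(Function('h')(H))), Function('E')(6)) = Mul(Add(Add(4, Pow(-4, 2)), 0), Pow(Add(-2, 6), Rational(1, 2))) = Mul(Add(Add(4, 16), 0), Pow(4, Rational(1, 2))) = Mul(Add(20, 0), 2) = Mul(20, 2) = 40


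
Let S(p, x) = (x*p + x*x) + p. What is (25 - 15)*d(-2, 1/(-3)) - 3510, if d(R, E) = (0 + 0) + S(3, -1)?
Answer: -3500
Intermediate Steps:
S(p, x) = p + x**2 + p*x (S(p, x) = (p*x + x**2) + p = (x**2 + p*x) + p = p + x**2 + p*x)
d(R, E) = 1 (d(R, E) = (0 + 0) + (3 + (-1)**2 + 3*(-1)) = 0 + (3 + 1 - 3) = 0 + 1 = 1)
(25 - 15)*d(-2, 1/(-3)) - 3510 = (25 - 15)*1 - 3510 = 10*1 - 3510 = 10 - 3510 = -3500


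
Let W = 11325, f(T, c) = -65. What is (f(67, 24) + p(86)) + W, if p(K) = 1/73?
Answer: 821981/73 ≈ 11260.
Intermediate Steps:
p(K) = 1/73
(f(67, 24) + p(86)) + W = (-65 + 1/73) + 11325 = -4744/73 + 11325 = 821981/73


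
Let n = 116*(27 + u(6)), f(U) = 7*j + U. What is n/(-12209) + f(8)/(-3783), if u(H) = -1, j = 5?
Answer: -411535/1592643 ≈ -0.25840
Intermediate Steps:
f(U) = 35 + U (f(U) = 7*5 + U = 35 + U)
n = 3016 (n = 116*(27 - 1) = 116*26 = 3016)
n/(-12209) + f(8)/(-3783) = 3016/(-12209) + (35 + 8)/(-3783) = 3016*(-1/12209) + 43*(-1/3783) = -104/421 - 43/3783 = -411535/1592643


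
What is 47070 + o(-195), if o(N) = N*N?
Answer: 85095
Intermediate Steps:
o(N) = N²
47070 + o(-195) = 47070 + (-195)² = 47070 + 38025 = 85095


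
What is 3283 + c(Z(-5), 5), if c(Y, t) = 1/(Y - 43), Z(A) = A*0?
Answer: 141168/43 ≈ 3283.0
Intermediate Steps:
Z(A) = 0
c(Y, t) = 1/(-43 + Y)
3283 + c(Z(-5), 5) = 3283 + 1/(-43 + 0) = 3283 + 1/(-43) = 3283 - 1/43 = 141168/43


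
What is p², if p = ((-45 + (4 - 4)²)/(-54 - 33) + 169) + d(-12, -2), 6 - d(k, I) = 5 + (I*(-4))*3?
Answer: 18054001/841 ≈ 21467.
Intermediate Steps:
d(k, I) = 1 + 12*I (d(k, I) = 6 - (5 + (I*(-4))*3) = 6 - (5 - 4*I*3) = 6 - (5 - 12*I) = 6 + (-5 + 12*I) = 1 + 12*I)
p = 4249/29 (p = ((-45 + (4 - 4)²)/(-54 - 33) + 169) + (1 + 12*(-2)) = ((-45 + 0²)/(-87) + 169) + (1 - 24) = ((-45 + 0)*(-1/87) + 169) - 23 = (-45*(-1/87) + 169) - 23 = (15/29 + 169) - 23 = 4916/29 - 23 = 4249/29 ≈ 146.52)
p² = (4249/29)² = 18054001/841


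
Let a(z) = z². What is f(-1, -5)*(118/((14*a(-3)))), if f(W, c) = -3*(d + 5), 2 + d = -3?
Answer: 0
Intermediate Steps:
d = -5 (d = -2 - 3 = -5)
f(W, c) = 0 (f(W, c) = -3*(-5 + 5) = -3*0 = 0)
f(-1, -5)*(118/((14*a(-3)))) = 0*(118/((14*(-3)²))) = 0*(118/((14*9))) = 0*(118/126) = 0*(118*(1/126)) = 0*(59/63) = 0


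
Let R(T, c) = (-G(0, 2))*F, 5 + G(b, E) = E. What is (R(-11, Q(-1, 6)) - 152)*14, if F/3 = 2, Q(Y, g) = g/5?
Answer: -1876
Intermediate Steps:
G(b, E) = -5 + E
Q(Y, g) = g/5 (Q(Y, g) = g*(1/5) = g/5)
F = 6 (F = 3*2 = 6)
R(T, c) = 18 (R(T, c) = -(-5 + 2)*6 = -1*(-3)*6 = 3*6 = 18)
(R(-11, Q(-1, 6)) - 152)*14 = (18 - 152)*14 = -134*14 = -1876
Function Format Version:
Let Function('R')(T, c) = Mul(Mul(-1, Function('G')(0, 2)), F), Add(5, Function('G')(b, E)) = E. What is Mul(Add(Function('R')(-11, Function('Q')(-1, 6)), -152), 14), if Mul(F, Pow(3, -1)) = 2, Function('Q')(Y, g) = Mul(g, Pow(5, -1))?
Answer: -1876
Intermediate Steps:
Function('G')(b, E) = Add(-5, E)
Function('Q')(Y, g) = Mul(Rational(1, 5), g) (Function('Q')(Y, g) = Mul(g, Rational(1, 5)) = Mul(Rational(1, 5), g))
F = 6 (F = Mul(3, 2) = 6)
Function('R')(T, c) = 18 (Function('R')(T, c) = Mul(Mul(-1, Add(-5, 2)), 6) = Mul(Mul(-1, -3), 6) = Mul(3, 6) = 18)
Mul(Add(Function('R')(-11, Function('Q')(-1, 6)), -152), 14) = Mul(Add(18, -152), 14) = Mul(-134, 14) = -1876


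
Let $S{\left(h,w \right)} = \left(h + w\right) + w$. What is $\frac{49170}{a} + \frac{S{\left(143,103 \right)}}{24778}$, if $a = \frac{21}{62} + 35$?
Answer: $\frac{75537488779}{54288598} \approx 1391.4$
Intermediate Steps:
$a = \frac{2191}{62}$ ($a = 21 \cdot \frac{1}{62} + 35 = \frac{21}{62} + 35 = \frac{2191}{62} \approx 35.339$)
$S{\left(h,w \right)} = h + 2 w$
$\frac{49170}{a} + \frac{S{\left(143,103 \right)}}{24778} = \frac{49170}{\frac{2191}{62}} + \frac{143 + 2 \cdot 103}{24778} = 49170 \cdot \frac{62}{2191} + \left(143 + 206\right) \frac{1}{24778} = \frac{3048540}{2191} + 349 \cdot \frac{1}{24778} = \frac{3048540}{2191} + \frac{349}{24778} = \frac{75537488779}{54288598}$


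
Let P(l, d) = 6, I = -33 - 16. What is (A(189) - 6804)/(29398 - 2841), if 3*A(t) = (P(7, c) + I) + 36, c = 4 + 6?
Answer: -20419/79671 ≈ -0.25629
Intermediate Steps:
I = -49
c = 10
A(t) = -7/3 (A(t) = ((6 - 49) + 36)/3 = (-43 + 36)/3 = (⅓)*(-7) = -7/3)
(A(189) - 6804)/(29398 - 2841) = (-7/3 - 6804)/(29398 - 2841) = -20419/3/26557 = -20419/3*1/26557 = -20419/79671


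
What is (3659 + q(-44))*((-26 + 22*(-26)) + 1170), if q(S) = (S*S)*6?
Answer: 8737300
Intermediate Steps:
q(S) = 6*S**2 (q(S) = S**2*6 = 6*S**2)
(3659 + q(-44))*((-26 + 22*(-26)) + 1170) = (3659 + 6*(-44)**2)*((-26 + 22*(-26)) + 1170) = (3659 + 6*1936)*((-26 - 572) + 1170) = (3659 + 11616)*(-598 + 1170) = 15275*572 = 8737300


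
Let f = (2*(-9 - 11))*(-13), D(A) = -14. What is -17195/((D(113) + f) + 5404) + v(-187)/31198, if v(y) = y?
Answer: -26877739/9219009 ≈ -2.9155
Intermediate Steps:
f = 520 (f = (2*(-20))*(-13) = -40*(-13) = 520)
-17195/((D(113) + f) + 5404) + v(-187)/31198 = -17195/((-14 + 520) + 5404) - 187/31198 = -17195/(506 + 5404) - 187*1/31198 = -17195/5910 - 187/31198 = -17195*1/5910 - 187/31198 = -3439/1182 - 187/31198 = -26877739/9219009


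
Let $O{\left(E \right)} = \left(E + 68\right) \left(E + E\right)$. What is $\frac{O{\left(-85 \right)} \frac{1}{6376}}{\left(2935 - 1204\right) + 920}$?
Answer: $\frac{1445}{8451388} \approx 0.00017098$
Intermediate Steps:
$O{\left(E \right)} = 2 E \left(68 + E\right)$ ($O{\left(E \right)} = \left(68 + E\right) 2 E = 2 E \left(68 + E\right)$)
$\frac{O{\left(-85 \right)} \frac{1}{6376}}{\left(2935 - 1204\right) + 920} = \frac{2 \left(-85\right) \left(68 - 85\right) \frac{1}{6376}}{\left(2935 - 1204\right) + 920} = \frac{2 \left(-85\right) \left(-17\right) \frac{1}{6376}}{\left(2935 - 1204\right) + 920} = \frac{2890 \cdot \frac{1}{6376}}{1731 + 920} = \frac{1445}{3188 \cdot 2651} = \frac{1445}{3188} \cdot \frac{1}{2651} = \frac{1445}{8451388}$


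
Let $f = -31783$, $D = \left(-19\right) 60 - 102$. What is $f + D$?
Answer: $-33025$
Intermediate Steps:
$D = -1242$ ($D = -1140 - 102 = -1242$)
$f + D = -31783 - 1242 = -33025$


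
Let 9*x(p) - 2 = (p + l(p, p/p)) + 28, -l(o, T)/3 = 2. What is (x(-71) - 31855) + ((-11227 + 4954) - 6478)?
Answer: -401501/9 ≈ -44611.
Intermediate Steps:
l(o, T) = -6 (l(o, T) = -3*2 = -6)
x(p) = 8/3 + p/9 (x(p) = 2/9 + ((p - 6) + 28)/9 = 2/9 + ((-6 + p) + 28)/9 = 2/9 + (22 + p)/9 = 2/9 + (22/9 + p/9) = 8/3 + p/9)
(x(-71) - 31855) + ((-11227 + 4954) - 6478) = ((8/3 + (⅑)*(-71)) - 31855) + ((-11227 + 4954) - 6478) = ((8/3 - 71/9) - 31855) + (-6273 - 6478) = (-47/9 - 31855) - 12751 = -286742/9 - 12751 = -401501/9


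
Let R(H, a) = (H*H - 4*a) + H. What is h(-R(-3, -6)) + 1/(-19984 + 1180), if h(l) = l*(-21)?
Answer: 11846519/18804 ≈ 630.00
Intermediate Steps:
R(H, a) = H + H² - 4*a (R(H, a) = (H² - 4*a) + H = H + H² - 4*a)
h(l) = -21*l
h(-R(-3, -6)) + 1/(-19984 + 1180) = -(-21)*(-3 + (-3)² - 4*(-6)) + 1/(-19984 + 1180) = -(-21)*(-3 + 9 + 24) + 1/(-18804) = -(-21)*30 - 1/18804 = -21*(-30) - 1/18804 = 630 - 1/18804 = 11846519/18804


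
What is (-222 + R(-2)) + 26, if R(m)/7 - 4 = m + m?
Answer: -196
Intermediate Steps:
R(m) = 28 + 14*m (R(m) = 28 + 7*(m + m) = 28 + 7*(2*m) = 28 + 14*m)
(-222 + R(-2)) + 26 = (-222 + (28 + 14*(-2))) + 26 = (-222 + (28 - 28)) + 26 = (-222 + 0) + 26 = -222 + 26 = -196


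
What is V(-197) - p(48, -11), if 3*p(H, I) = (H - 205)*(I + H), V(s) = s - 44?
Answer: 5086/3 ≈ 1695.3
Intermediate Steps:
V(s) = -44 + s
p(H, I) = (-205 + H)*(H + I)/3 (p(H, I) = ((H - 205)*(I + H))/3 = ((-205 + H)*(H + I))/3 = (-205 + H)*(H + I)/3)
V(-197) - p(48, -11) = (-44 - 197) - (-205/3*48 - 205/3*(-11) + (⅓)*48² + (⅓)*48*(-11)) = -241 - (-3280 + 2255/3 + (⅓)*2304 - 176) = -241 - (-3280 + 2255/3 + 768 - 176) = -241 - 1*(-5809/3) = -241 + 5809/3 = 5086/3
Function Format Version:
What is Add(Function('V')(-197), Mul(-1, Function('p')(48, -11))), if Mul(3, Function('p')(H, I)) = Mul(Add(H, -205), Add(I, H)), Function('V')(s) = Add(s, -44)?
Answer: Rational(5086, 3) ≈ 1695.3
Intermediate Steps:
Function('V')(s) = Add(-44, s)
Function('p')(H, I) = Mul(Rational(1, 3), Add(-205, H), Add(H, I)) (Function('p')(H, I) = Mul(Rational(1, 3), Mul(Add(H, -205), Add(I, H))) = Mul(Rational(1, 3), Mul(Add(-205, H), Add(H, I))) = Mul(Rational(1, 3), Add(-205, H), Add(H, I)))
Add(Function('V')(-197), Mul(-1, Function('p')(48, -11))) = Add(Add(-44, -197), Mul(-1, Add(Mul(Rational(-205, 3), 48), Mul(Rational(-205, 3), -11), Mul(Rational(1, 3), Pow(48, 2)), Mul(Rational(1, 3), 48, -11)))) = Add(-241, Mul(-1, Add(-3280, Rational(2255, 3), Mul(Rational(1, 3), 2304), -176))) = Add(-241, Mul(-1, Add(-3280, Rational(2255, 3), 768, -176))) = Add(-241, Mul(-1, Rational(-5809, 3))) = Add(-241, Rational(5809, 3)) = Rational(5086, 3)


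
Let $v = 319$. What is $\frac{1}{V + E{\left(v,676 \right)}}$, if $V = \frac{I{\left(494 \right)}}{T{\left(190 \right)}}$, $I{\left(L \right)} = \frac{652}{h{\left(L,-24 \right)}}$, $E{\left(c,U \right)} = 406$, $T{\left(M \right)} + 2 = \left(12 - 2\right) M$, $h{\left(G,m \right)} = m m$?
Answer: $\frac{273312}{110964835} \approx 0.0024631$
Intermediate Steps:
$h{\left(G,m \right)} = m^{2}$
$T{\left(M \right)} = -2 + 10 M$ ($T{\left(M \right)} = -2 + \left(12 - 2\right) M = -2 + 10 M$)
$I{\left(L \right)} = \frac{163}{144}$ ($I{\left(L \right)} = \frac{652}{\left(-24\right)^{2}} = \frac{652}{576} = 652 \cdot \frac{1}{576} = \frac{163}{144}$)
$V = \frac{163}{273312}$ ($V = \frac{163}{144 \left(-2 + 10 \cdot 190\right)} = \frac{163}{144 \left(-2 + 1900\right)} = \frac{163}{144 \cdot 1898} = \frac{163}{144} \cdot \frac{1}{1898} = \frac{163}{273312} \approx 0.00059639$)
$\frac{1}{V + E{\left(v,676 \right)}} = \frac{1}{\frac{163}{273312} + 406} = \frac{1}{\frac{110964835}{273312}} = \frac{273312}{110964835}$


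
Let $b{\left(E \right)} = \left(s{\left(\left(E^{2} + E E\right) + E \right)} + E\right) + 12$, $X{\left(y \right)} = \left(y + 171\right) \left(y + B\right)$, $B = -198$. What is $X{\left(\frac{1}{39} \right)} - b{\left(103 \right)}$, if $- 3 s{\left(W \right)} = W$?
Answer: $- \frac{40864238}{1521} \approx -26867.0$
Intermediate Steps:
$X{\left(y \right)} = \left(-198 + y\right) \left(171 + y\right)$ ($X{\left(y \right)} = \left(y + 171\right) \left(y - 198\right) = \left(171 + y\right) \left(-198 + y\right) = \left(-198 + y\right) \left(171 + y\right)$)
$s{\left(W \right)} = - \frac{W}{3}$
$b{\left(E \right)} = 12 - \frac{2 E^{2}}{3} + \frac{2 E}{3}$ ($b{\left(E \right)} = \left(- \frac{\left(E^{2} + E E\right) + E}{3} + E\right) + 12 = \left(- \frac{\left(E^{2} + E^{2}\right) + E}{3} + E\right) + 12 = \left(- \frac{2 E^{2} + E}{3} + E\right) + 12 = \left(- \frac{E + 2 E^{2}}{3} + E\right) + 12 = \left(\left(- \frac{2 E^{2}}{3} - \frac{E}{3}\right) + E\right) + 12 = \left(- \frac{2 E^{2}}{3} + \frac{2 E}{3}\right) + 12 = 12 - \frac{2 E^{2}}{3} + \frac{2 E}{3}$)
$X{\left(\frac{1}{39} \right)} - b{\left(103 \right)} = \left(-33858 + \left(\frac{1}{39}\right)^{2} - \frac{27}{39}\right) - \left(12 - \frac{2 \cdot 103^{2}}{3} + \frac{2}{3} \cdot 103\right) = \left(-33858 + \left(\frac{1}{39}\right)^{2} - \frac{9}{13}\right) - \left(12 - \frac{21218}{3} + \frac{206}{3}\right) = \left(-33858 + \frac{1}{1521} - \frac{9}{13}\right) - \left(12 - \frac{21218}{3} + \frac{206}{3}\right) = - \frac{51499070}{1521} - -6992 = - \frac{51499070}{1521} + 6992 = - \frac{40864238}{1521}$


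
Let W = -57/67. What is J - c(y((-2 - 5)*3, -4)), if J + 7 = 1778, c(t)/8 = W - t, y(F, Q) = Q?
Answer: 116969/67 ≈ 1745.8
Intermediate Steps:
W = -57/67 (W = -57*1/67 = -57/67 ≈ -0.85075)
c(t) = -456/67 - 8*t (c(t) = 8*(-57/67 - t) = -456/67 - 8*t)
J = 1771 (J = -7 + 1778 = 1771)
J - c(y((-2 - 5)*3, -4)) = 1771 - (-456/67 - 8*(-4)) = 1771 - (-456/67 + 32) = 1771 - 1*1688/67 = 1771 - 1688/67 = 116969/67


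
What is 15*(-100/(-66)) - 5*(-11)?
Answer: 855/11 ≈ 77.727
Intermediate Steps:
15*(-100/(-66)) - 5*(-11) = 15*(-100*(-1/66)) + 55 = 15*(50/33) + 55 = 250/11 + 55 = 855/11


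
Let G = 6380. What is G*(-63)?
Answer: -401940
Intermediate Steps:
G*(-63) = 6380*(-63) = -401940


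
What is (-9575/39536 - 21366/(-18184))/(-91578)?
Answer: -83826797/8229687007584 ≈ -1.0186e-5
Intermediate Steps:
(-9575/39536 - 21366/(-18184))/(-91578) = (-9575*1/39536 - 21366*(-1/18184))*(-1/91578) = (-9575/39536 + 10683/9092)*(-1/91578) = (83826797/89865328)*(-1/91578) = -83826797/8229687007584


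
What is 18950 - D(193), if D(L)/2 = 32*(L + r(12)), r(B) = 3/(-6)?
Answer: 6630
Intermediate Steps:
r(B) = -1/2 (r(B) = 3*(-1/6) = -1/2)
D(L) = -32 + 64*L (D(L) = 2*(32*(L - 1/2)) = 2*(32*(-1/2 + L)) = 2*(-16 + 32*L) = -32 + 64*L)
18950 - D(193) = 18950 - (-32 + 64*193) = 18950 - (-32 + 12352) = 18950 - 1*12320 = 18950 - 12320 = 6630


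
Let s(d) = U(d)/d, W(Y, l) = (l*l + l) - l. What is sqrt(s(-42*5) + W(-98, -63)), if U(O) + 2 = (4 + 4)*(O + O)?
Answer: sqrt(43934730)/105 ≈ 63.127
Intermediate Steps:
U(O) = -2 + 16*O (U(O) = -2 + (4 + 4)*(O + O) = -2 + 8*(2*O) = -2 + 16*O)
W(Y, l) = l**2 (W(Y, l) = (l**2 + l) - l = (l + l**2) - l = l**2)
s(d) = (-2 + 16*d)/d
sqrt(s(-42*5) + W(-98, -63)) = sqrt((16 - 2/((-42*5))) + (-63)**2) = sqrt((16 - 2/(-210)) + 3969) = sqrt((16 - 2*(-1/210)) + 3969) = sqrt((16 + 1/105) + 3969) = sqrt(1681/105 + 3969) = sqrt(418426/105) = sqrt(43934730)/105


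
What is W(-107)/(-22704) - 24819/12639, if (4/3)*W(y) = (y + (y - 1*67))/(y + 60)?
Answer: -1070170535/544926272 ≈ -1.9639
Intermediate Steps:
W(y) = 3*(-67 + 2*y)/(4*(60 + y)) (W(y) = 3*((y + (y - 1*67))/(y + 60))/4 = 3*((y + (y - 67))/(60 + y))/4 = 3*((y + (-67 + y))/(60 + y))/4 = 3*((-67 + 2*y)/(60 + y))/4 = 3*(-67 + 2*y)/(4*(60 + y)))
W(-107)/(-22704) - 24819/12639 = (3*(-67 + 2*(-107))/(4*(60 - 107)))/(-22704) - 24819/12639 = ((3/4)*(-67 - 214)/(-47))*(-1/22704) - 24819*1/12639 = ((3/4)*(-1/47)*(-281))*(-1/22704) - 8273/4213 = (843/188)*(-1/22704) - 8273/4213 = -281/1422784 - 8273/4213 = -1070170535/544926272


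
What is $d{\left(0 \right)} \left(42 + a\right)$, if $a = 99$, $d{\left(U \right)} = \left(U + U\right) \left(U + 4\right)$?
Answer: $0$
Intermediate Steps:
$d{\left(U \right)} = 2 U \left(4 + U\right)$
$d{\left(0 \right)} \left(42 + a\right) = 2 \cdot 0 \left(4 + 0\right) \left(42 + 99\right) = 2 \cdot 0 \cdot 4 \cdot 141 = 0 \cdot 141 = 0$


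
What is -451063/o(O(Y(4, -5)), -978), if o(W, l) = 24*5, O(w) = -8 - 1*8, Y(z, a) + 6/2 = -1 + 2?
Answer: -451063/120 ≈ -3758.9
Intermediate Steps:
Y(z, a) = -2 (Y(z, a) = -3 + (-1 + 2) = -3 + 1 = -2)
O(w) = -16 (O(w) = -8 - 8 = -16)
o(W, l) = 120
-451063/o(O(Y(4, -5)), -978) = -451063/120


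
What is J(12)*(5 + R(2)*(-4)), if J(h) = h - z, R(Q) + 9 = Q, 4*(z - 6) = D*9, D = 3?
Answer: -99/4 ≈ -24.750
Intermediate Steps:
z = 51/4 (z = 6 + (3*9)/4 = 6 + (¼)*27 = 6 + 27/4 = 51/4 ≈ 12.750)
R(Q) = -9 + Q
J(h) = -51/4 + h (J(h) = h - 1*51/4 = h - 51/4 = -51/4 + h)
J(12)*(5 + R(2)*(-4)) = (-51/4 + 12)*(5 + (-9 + 2)*(-4)) = -3*(5 - 7*(-4))/4 = -3*(5 + 28)/4 = -¾*33 = -99/4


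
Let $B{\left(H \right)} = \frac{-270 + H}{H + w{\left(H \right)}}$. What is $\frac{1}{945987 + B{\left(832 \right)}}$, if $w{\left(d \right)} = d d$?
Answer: $\frac{346528}{327810983417} \approx 1.0571 \cdot 10^{-6}$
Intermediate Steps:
$w{\left(d \right)} = d^{2}$
$B{\left(H \right)} = \frac{-270 + H}{H + H^{2}}$
$\frac{1}{945987 + B{\left(832 \right)}} = \frac{1}{945987 + \frac{-270 + 832}{832 \left(1 + 832\right)}} = \frac{1}{945987 + \frac{1}{832} \cdot \frac{1}{833} \cdot 562} = \frac{1}{945987 + \frac{281}{346528}} = \frac{1}{\frac{327810983417}{346528}} = \frac{346528}{327810983417}$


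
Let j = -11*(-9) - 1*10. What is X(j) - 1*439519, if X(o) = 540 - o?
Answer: -439068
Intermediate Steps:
j = 89 (j = 99 - 10 = 89)
X(j) - 1*439519 = (540 - 1*89) - 1*439519 = (540 - 89) - 439519 = 451 - 439519 = -439068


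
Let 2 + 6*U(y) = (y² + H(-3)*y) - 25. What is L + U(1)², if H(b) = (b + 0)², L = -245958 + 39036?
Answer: -7448903/36 ≈ -2.0691e+5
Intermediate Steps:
L = -206922
H(b) = b²
U(y) = -9/2 + y²/6 + 3*y/2 (U(y) = -⅓ + ((y² + (-3)²*y) - 25)/6 = -⅓ + ((y² + 9*y) - 25)/6 = -⅓ + (-25 + y² + 9*y)/6 = -⅓ + (-25/6 + y²/6 + 3*y/2) = -9/2 + y²/6 + 3*y/2)
L + U(1)² = -206922 + (-9/2 + (⅙)*1² + (3/2)*1)² = -206922 + (-9/2 + (⅙)*1 + 3/2)² = -206922 + (-9/2 + ⅙ + 3/2)² = -206922 + (-17/6)² = -206922 + 289/36 = -7448903/36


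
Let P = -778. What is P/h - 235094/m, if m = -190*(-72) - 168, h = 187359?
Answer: -7342914847/421932468 ≈ -17.403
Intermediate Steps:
m = 13512 (m = 13680 - 168 = 13512)
P/h - 235094/m = -778/187359 - 235094/13512 = -778*1/187359 - 235094*1/13512 = -778/187359 - 117547/6756 = -7342914847/421932468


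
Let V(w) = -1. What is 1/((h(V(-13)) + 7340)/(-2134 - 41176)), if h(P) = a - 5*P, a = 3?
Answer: -21655/3674 ≈ -5.8941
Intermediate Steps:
h(P) = 3 - 5*P
1/((h(V(-13)) + 7340)/(-2134 - 41176)) = 1/(((3 - 5*(-1)) + 7340)/(-2134 - 41176)) = 1/(((3 + 5) + 7340)/(-43310)) = 1/((8 + 7340)*(-1/43310)) = 1/(7348*(-1/43310)) = 1/(-3674/21655) = -21655/3674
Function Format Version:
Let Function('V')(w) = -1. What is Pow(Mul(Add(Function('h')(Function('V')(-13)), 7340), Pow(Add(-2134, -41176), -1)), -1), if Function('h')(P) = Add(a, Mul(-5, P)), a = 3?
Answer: Rational(-21655, 3674) ≈ -5.8941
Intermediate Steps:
Function('h')(P) = Add(3, Mul(-5, P))
Pow(Mul(Add(Function('h')(Function('V')(-13)), 7340), Pow(Add(-2134, -41176), -1)), -1) = Pow(Mul(Add(Add(3, Mul(-5, -1)), 7340), Pow(Add(-2134, -41176), -1)), -1) = Pow(Mul(Add(Add(3, 5), 7340), Pow(-43310, -1)), -1) = Pow(Mul(Add(8, 7340), Rational(-1, 43310)), -1) = Pow(Mul(7348, Rational(-1, 43310)), -1) = Pow(Rational(-3674, 21655), -1) = Rational(-21655, 3674)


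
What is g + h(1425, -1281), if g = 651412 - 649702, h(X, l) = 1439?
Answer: 3149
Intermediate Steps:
g = 1710
g + h(1425, -1281) = 1710 + 1439 = 3149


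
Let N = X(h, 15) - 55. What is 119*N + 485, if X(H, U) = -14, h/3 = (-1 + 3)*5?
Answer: -7726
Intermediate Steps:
h = 30 (h = 3*((-1 + 3)*5) = 3*(2*5) = 3*10 = 30)
N = -69 (N = -14 - 55 = -69)
119*N + 485 = 119*(-69) + 485 = -8211 + 485 = -7726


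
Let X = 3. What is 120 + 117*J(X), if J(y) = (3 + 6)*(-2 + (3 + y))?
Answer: 4332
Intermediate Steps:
J(y) = 9 + 9*y (J(y) = 9*(1 + y) = 9 + 9*y)
120 + 117*J(X) = 120 + 117*(9 + 9*3) = 120 + 117*(9 + 27) = 120 + 117*36 = 120 + 4212 = 4332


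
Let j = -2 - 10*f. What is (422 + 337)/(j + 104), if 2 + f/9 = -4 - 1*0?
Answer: 253/214 ≈ 1.1822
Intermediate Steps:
f = -54 (f = -18 + 9*(-4 - 1*0) = -18 + 9*(-4 + 0) = -18 + 9*(-4) = -18 - 36 = -54)
j = 538 (j = -2 - 10*(-54) = -2 + 540 = 538)
(422 + 337)/(j + 104) = (422 + 337)/(538 + 104) = 759/642 = 759*(1/642) = 253/214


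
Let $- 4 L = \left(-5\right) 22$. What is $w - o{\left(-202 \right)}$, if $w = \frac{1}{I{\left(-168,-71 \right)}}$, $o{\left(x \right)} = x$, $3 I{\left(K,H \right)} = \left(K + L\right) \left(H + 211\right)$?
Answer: $\frac{3973337}{19670} \approx 202.0$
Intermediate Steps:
$L = \frac{55}{2}$ ($L = - \frac{\left(-5\right) 22}{4} = \left(- \frac{1}{4}\right) \left(-110\right) = \frac{55}{2} \approx 27.5$)
$I{\left(K,H \right)} = \frac{\left(211 + H\right) \left(\frac{55}{2} + K\right)}{3}$ ($I{\left(K,H \right)} = \frac{\left(K + \frac{55}{2}\right) \left(H + 211\right)}{3} = \frac{\left(\frac{55}{2} + K\right) \left(211 + H\right)}{3} = \frac{\left(211 + H\right) \left(\frac{55}{2} + K\right)}{3}$)
$w = - \frac{3}{19670}$ ($w = \frac{1}{\frac{11605}{6} + \frac{55}{6} \left(-71\right) + \frac{211}{3} \left(-168\right) + \frac{1}{3} \left(-71\right) \left(-168\right)} = \frac{1}{\frac{11605}{6} - \frac{3905}{6} - 11816 + 3976} = \frac{1}{- \frac{19670}{3}} = - \frac{3}{19670} \approx -0.00015252$)
$w - o{\left(-202 \right)} = - \frac{3}{19670} - -202 = - \frac{3}{19670} + 202 = \frac{3973337}{19670}$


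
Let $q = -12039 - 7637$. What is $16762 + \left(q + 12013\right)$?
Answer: $9099$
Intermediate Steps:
$q = -19676$
$16762 + \left(q + 12013\right) = 16762 + \left(-19676 + 12013\right) = 16762 - 7663 = 9099$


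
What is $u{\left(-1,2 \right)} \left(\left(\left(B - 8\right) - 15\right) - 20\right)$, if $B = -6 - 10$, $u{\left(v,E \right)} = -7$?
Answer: $413$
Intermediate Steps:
$B = -16$ ($B = -6 - 10 = -16$)
$u{\left(-1,2 \right)} \left(\left(\left(B - 8\right) - 15\right) - 20\right) = - 7 \left(\left(\left(-16 - 8\right) - 15\right) - 20\right) = - 7 \left(\left(-24 - 15\right) - 20\right) = - 7 \left(-39 - 20\right) = \left(-7\right) \left(-59\right) = 413$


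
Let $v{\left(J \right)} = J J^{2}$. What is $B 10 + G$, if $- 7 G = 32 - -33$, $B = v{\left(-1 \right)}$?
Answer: $- \frac{135}{7} \approx -19.286$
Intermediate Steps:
$v{\left(J \right)} = J^{3}$
$B = -1$ ($B = \left(-1\right)^{3} = -1$)
$G = - \frac{65}{7}$ ($G = - \frac{32 - -33}{7} = - \frac{32 + 33}{7} = \left(- \frac{1}{7}\right) 65 = - \frac{65}{7} \approx -9.2857$)
$B 10 + G = \left(-1\right) 10 - \frac{65}{7} = -10 - \frac{65}{7} = - \frac{135}{7}$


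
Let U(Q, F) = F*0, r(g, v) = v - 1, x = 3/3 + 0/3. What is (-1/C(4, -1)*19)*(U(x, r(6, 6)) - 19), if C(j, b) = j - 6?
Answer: -361/2 ≈ -180.50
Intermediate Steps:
C(j, b) = -6 + j
x = 1 (x = 3*(1/3) + 0*(1/3) = 1 + 0 = 1)
r(g, v) = -1 + v
U(Q, F) = 0
(-1/C(4, -1)*19)*(U(x, r(6, 6)) - 19) = (-1/(-6 + 4)*19)*(0 - 19) = (-1/(-2)*19)*(-19) = (-1*(-1/2)*19)*(-19) = ((1/2)*19)*(-19) = (19/2)*(-19) = -361/2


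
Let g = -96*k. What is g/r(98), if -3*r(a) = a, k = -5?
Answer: -720/49 ≈ -14.694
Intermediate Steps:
r(a) = -a/3
g = 480 (g = -96*(-5) = 480)
g/r(98) = 480/((-1/3*98)) = 480/(-98/3) = 480*(-3/98) = -720/49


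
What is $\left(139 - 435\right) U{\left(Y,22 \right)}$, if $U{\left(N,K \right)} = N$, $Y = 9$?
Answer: $-2664$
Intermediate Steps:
$\left(139 - 435\right) U{\left(Y,22 \right)} = \left(139 - 435\right) 9 = \left(-296\right) 9 = -2664$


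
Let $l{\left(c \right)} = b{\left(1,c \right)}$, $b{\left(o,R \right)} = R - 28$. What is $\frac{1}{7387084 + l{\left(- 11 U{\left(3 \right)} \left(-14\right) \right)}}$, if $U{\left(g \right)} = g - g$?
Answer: $\frac{1}{7387056} \approx 1.3537 \cdot 10^{-7}$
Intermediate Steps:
$b{\left(o,R \right)} = -28 + R$
$U{\left(g \right)} = 0$
$l{\left(c \right)} = -28 + c$
$\frac{1}{7387084 + l{\left(- 11 U{\left(3 \right)} \left(-14\right) \right)}} = \frac{1}{7387084 - \left(28 - \left(-11\right) 0 \left(-14\right)\right)} = \frac{1}{7387084 + \left(-28 + 0 \left(-14\right)\right)} = \frac{1}{7387084 + \left(-28 + 0\right)} = \frac{1}{7387084 - 28} = \frac{1}{7387056}$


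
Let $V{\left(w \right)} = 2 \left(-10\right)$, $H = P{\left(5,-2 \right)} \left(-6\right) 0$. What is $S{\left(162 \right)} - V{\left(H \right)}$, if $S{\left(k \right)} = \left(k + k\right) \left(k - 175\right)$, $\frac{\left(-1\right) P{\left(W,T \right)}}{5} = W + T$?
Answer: $-4192$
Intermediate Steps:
$P{\left(W,T \right)} = - 5 T - 5 W$ ($P{\left(W,T \right)} = - 5 \left(W + T\right) = - 5 \left(T + W\right) = - 5 T - 5 W$)
$S{\left(k \right)} = 2 k \left(-175 + k\right)$
$H = 0$ ($H = \left(\left(-5\right) \left(-2\right) - 25\right) \left(-6\right) 0 = \left(10 - 25\right) \left(-6\right) 0 = \left(-15\right) \left(-6\right) 0 = 90 \cdot 0 = 0$)
$V{\left(w \right)} = -20$
$S{\left(162 \right)} - V{\left(H \right)} = 2 \cdot 162 \left(-175 + 162\right) - -20 = 2 \cdot 162 \left(-13\right) + 20 = -4212 + 20 = -4192$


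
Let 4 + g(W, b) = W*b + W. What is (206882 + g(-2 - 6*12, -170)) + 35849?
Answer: 255233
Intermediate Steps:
g(W, b) = -4 + W + W*b (g(W, b) = -4 + (W*b + W) = -4 + (W + W*b) = -4 + W + W*b)
(206882 + g(-2 - 6*12, -170)) + 35849 = (206882 + (-4 + (-2 - 6*12) + (-2 - 6*12)*(-170))) + 35849 = (206882 + (-4 + (-2 - 72) + (-2 - 72)*(-170))) + 35849 = (206882 + (-4 - 74 - 74*(-170))) + 35849 = (206882 + (-4 - 74 + 12580)) + 35849 = (206882 + 12502) + 35849 = 219384 + 35849 = 255233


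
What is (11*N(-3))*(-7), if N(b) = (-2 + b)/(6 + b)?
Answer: 385/3 ≈ 128.33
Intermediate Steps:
N(b) = (-2 + b)/(6 + b)
(11*N(-3))*(-7) = (11*((-2 - 3)/(6 - 3)))*(-7) = (11*(-5/3))*(-7) = -55/3*(-7) = 385/3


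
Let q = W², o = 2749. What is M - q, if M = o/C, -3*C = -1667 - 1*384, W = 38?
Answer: -2953397/2051 ≈ -1440.0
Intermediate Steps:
C = 2051/3 (C = -(-1667 - 1*384)/3 = -(-1667 - 384)/3 = -⅓*(-2051) = 2051/3 ≈ 683.67)
M = 8247/2051 (M = 2749/(2051/3) = 2749*(3/2051) = 8247/2051 ≈ 4.0210)
q = 1444 (q = 38² = 1444)
M - q = 8247/2051 - 1*1444 = 8247/2051 - 1444 = -2953397/2051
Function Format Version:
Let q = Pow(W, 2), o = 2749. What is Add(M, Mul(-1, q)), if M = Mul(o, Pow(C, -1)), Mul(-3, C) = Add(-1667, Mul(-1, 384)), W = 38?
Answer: Rational(-2953397, 2051) ≈ -1440.0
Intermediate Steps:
C = Rational(2051, 3) (C = Mul(Rational(-1, 3), Add(-1667, Mul(-1, 384))) = Mul(Rational(-1, 3), Add(-1667, -384)) = Mul(Rational(-1, 3), -2051) = Rational(2051, 3) ≈ 683.67)
M = Rational(8247, 2051) (M = Mul(2749, Pow(Rational(2051, 3), -1)) = Mul(2749, Rational(3, 2051)) = Rational(8247, 2051) ≈ 4.0210)
q = 1444 (q = Pow(38, 2) = 1444)
Add(M, Mul(-1, q)) = Add(Rational(8247, 2051), Mul(-1, 1444)) = Add(Rational(8247, 2051), -1444) = Rational(-2953397, 2051)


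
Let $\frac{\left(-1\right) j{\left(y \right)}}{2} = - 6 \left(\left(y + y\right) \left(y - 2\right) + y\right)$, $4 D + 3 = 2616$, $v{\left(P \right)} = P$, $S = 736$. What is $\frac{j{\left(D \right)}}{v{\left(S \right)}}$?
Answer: $\frac{20436273}{1472} \approx 13883.0$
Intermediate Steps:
$D = \frac{2613}{4}$ ($D = - \frac{3}{4} + \frac{1}{4} \cdot 2616 = - \frac{3}{4} + 654 = \frac{2613}{4} \approx 653.25$)
$j{\left(y \right)} = 12 y + 24 y \left(-2 + y\right)$ ($j{\left(y \right)} = - 2 \left(- 6 \left(\left(y + y\right) \left(y - 2\right) + y\right)\right) = - 2 \left(- 6 \left(2 y \left(-2 + y\right) + y\right)\right) = - 2 \left(- 6 \left(y + 2 y \left(-2 + y\right)\right)\right) = - 2 \left(- 6 y - 12 y \left(-2 + y\right)\right) = 12 y + 24 y \left(-2 + y\right)$)
$\frac{j{\left(D \right)}}{v{\left(S \right)}} = \frac{12 \cdot \frac{2613}{4} \left(-3 + 2 \cdot \frac{2613}{4}\right)}{736} = 12 \cdot \frac{2613}{4} \left(-3 + \frac{2613}{2}\right) \frac{1}{736} = 12 \cdot \frac{2613}{4} \cdot \frac{2607}{2} \cdot \frac{1}{736} = \frac{20436273}{2} \cdot \frac{1}{736} = \frac{20436273}{1472}$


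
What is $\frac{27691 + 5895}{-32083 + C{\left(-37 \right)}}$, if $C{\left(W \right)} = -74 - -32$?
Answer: $- \frac{33586}{32125} \approx -1.0455$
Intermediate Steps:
$C{\left(W \right)} = -42$ ($C{\left(W \right)} = -74 + 32 = -42$)
$\frac{27691 + 5895}{-32083 + C{\left(-37 \right)}} = \frac{27691 + 5895}{-32083 - 42} = \frac{33586}{-32125} = 33586 \left(- \frac{1}{32125}\right) = - \frac{33586}{32125}$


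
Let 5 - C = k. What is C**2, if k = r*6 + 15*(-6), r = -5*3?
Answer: 34225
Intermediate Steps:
r = -15
k = -180 (k = -15*6 + 15*(-6) = -90 - 90 = -180)
C = 185 (C = 5 - 1*(-180) = 5 + 180 = 185)
C**2 = 185**2 = 34225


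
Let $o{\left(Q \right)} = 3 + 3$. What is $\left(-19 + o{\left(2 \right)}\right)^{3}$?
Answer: $-2197$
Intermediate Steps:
$o{\left(Q \right)} = 6$
$\left(-19 + o{\left(2 \right)}\right)^{3} = \left(-19 + 6\right)^{3} = \left(-13\right)^{3} = -2197$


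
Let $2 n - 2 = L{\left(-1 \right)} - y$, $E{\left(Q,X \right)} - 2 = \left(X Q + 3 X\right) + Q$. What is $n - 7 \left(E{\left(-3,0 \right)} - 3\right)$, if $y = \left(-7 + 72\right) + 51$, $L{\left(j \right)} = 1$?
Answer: $- \frac{57}{2} \approx -28.5$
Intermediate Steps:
$y = 116$ ($y = 65 + 51 = 116$)
$E{\left(Q,X \right)} = 2 + Q + 3 X + Q X$ ($E{\left(Q,X \right)} = 2 + \left(\left(X Q + 3 X\right) + Q\right) = 2 + \left(\left(Q X + 3 X\right) + Q\right) = 2 + \left(\left(3 X + Q X\right) + Q\right) = 2 + \left(Q + 3 X + Q X\right) = 2 + Q + 3 X + Q X$)
$n = - \frac{113}{2}$ ($n = 1 + \frac{1 - 116}{2} = 1 + \frac{1}{2} \left(-115\right) = 1 - \frac{115}{2} = - \frac{113}{2} \approx -56.5$)
$n - 7 \left(E{\left(-3,0 \right)} - 3\right) = - \frac{113}{2} - 7 \left(\left(2 - 3 + 3 \cdot 0 - 0\right) - 3\right) = - \frac{113}{2} - 7 \left(\left(2 - 3 + 0 + 0\right) - 3\right) = - \frac{113}{2} - 7 \left(-1 - 3\right) = - \frac{113}{2} - -28 = - \frac{113}{2} + 28 = - \frac{57}{2}$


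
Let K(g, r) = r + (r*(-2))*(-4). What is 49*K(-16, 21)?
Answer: 9261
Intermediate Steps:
K(g, r) = 9*r (K(g, r) = r - 2*r*(-4) = r + 8*r = 9*r)
49*K(-16, 21) = 49*(9*21) = 49*189 = 9261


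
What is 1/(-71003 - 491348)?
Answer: -1/562351 ≈ -1.7782e-6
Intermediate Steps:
1/(-71003 - 491348) = 1/(-562351) = -1/562351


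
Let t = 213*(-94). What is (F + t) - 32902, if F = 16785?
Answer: -36139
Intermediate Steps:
t = -20022
(F + t) - 32902 = (16785 - 20022) - 32902 = -3237 - 32902 = -36139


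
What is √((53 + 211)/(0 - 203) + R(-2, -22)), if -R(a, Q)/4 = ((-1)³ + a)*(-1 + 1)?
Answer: 2*I*√13398/203 ≈ 1.1404*I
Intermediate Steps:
R(a, Q) = 0 (R(a, Q) = -4*((-1)³ + a)*(-1 + 1) = -4*(-1 + a)*0 = -4*0 = 0)
√((53 + 211)/(0 - 203) + R(-2, -22)) = √((53 + 211)/(0 - 203) + 0) = √(264/(-203) + 0) = √(264*(-1/203) + 0) = √(-264/203 + 0) = √(-264/203) = 2*I*√13398/203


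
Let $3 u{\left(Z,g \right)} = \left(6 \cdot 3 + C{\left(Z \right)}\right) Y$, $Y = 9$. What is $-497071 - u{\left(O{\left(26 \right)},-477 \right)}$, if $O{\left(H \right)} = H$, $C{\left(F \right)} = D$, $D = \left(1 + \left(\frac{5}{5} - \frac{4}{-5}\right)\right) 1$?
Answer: $- \frac{2485667}{5} \approx -4.9713 \cdot 10^{5}$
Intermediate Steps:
$D = \frac{14}{5}$ ($D = \left(1 + \left(5 \cdot \frac{1}{5} - - \frac{4}{5}\right)\right) 1 = \left(1 + \left(1 + \frac{4}{5}\right)\right) 1 = \left(1 + \frac{9}{5}\right) 1 = \frac{14}{5} \cdot 1 = \frac{14}{5} \approx 2.8$)
$C{\left(F \right)} = \frac{14}{5}$
$u{\left(Z,g \right)} = \frac{312}{5}$ ($u{\left(Z,g \right)} = \frac{\left(6 \cdot 3 + \frac{14}{5}\right) 9}{3} = \frac{\left(18 + \frac{14}{5}\right) 9}{3} = \frac{\frac{104}{5} \cdot 9}{3} = \frac{1}{3} \cdot \frac{936}{5} = \frac{312}{5}$)
$-497071 - u{\left(O{\left(26 \right)},-477 \right)} = -497071 - \frac{312}{5} = - \frac{2485667}{5}$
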